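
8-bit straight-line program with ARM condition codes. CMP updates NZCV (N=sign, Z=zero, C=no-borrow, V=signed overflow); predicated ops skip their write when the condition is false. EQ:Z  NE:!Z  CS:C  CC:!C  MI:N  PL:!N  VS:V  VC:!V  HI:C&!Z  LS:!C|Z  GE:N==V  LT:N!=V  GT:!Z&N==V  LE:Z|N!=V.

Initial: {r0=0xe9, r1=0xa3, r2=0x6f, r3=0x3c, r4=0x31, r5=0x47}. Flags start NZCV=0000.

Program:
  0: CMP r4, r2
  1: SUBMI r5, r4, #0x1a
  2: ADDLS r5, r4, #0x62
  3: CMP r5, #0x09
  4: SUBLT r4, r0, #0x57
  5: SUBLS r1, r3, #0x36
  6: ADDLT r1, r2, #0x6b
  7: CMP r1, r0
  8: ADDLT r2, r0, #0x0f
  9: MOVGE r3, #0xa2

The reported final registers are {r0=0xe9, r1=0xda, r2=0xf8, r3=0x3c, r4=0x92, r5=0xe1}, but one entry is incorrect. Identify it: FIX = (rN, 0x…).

FIX = (r5, 0x93)

0: ✓ CMP  NZCV=1000
1: ✓ SUBMI  r5←0x17
2: ✓ ADDLS  r5←0x93
3: ✓ CMP  NZCV=1010
4: ✓ SUBLT  r4←0x92
5: · SUBLS
6: ✓ ADDLT  r1←0xda
7: ✓ CMP  NZCV=1000
8: ✓ ADDLT  r2←0xf8
9: · MOVGE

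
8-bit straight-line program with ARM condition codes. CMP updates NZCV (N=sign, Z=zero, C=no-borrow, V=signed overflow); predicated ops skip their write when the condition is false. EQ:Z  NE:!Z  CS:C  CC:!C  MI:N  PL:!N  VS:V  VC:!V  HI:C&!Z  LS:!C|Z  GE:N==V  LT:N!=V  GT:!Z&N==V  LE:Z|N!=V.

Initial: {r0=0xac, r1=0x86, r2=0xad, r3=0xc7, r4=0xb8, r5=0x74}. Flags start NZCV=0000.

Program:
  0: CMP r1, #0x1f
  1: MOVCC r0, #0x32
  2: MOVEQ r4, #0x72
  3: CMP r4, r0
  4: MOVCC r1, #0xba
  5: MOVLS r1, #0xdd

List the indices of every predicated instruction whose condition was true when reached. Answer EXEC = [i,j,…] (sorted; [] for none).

0: ✓ CMP  NZCV=0011
1: · MOVCC
2: · MOVEQ
3: ✓ CMP  NZCV=0010
4: · MOVCC
5: · MOVLS

EXEC = []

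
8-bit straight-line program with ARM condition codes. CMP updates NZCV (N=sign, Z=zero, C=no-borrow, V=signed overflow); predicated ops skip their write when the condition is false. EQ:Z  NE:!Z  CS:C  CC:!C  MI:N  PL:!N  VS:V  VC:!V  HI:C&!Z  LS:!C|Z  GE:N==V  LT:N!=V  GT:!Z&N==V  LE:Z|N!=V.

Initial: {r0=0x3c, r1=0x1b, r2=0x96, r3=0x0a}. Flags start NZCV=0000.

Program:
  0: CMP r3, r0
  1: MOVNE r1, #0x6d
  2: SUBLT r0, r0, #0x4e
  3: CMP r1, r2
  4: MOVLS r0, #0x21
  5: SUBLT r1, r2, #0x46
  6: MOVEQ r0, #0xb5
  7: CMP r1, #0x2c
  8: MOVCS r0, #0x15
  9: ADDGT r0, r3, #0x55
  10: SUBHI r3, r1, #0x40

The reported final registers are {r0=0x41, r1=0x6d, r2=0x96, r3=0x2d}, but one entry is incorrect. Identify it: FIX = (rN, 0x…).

FIX = (r0, 0x5f)

[0] flags=1000 → (cmp)
[1] flags=1000 NE?T → r1=0x6d
[2] flags=1000 LT?T → r0=0xee
[3] flags=1001 → (cmp)
[4] flags=1001 LS?T → r0=0x21
[5] flags=1001 LT?F → skip
[6] flags=1001 EQ?F → skip
[7] flags=0010 → (cmp)
[8] flags=0010 CS?T → r0=0x15
[9] flags=0010 GT?T → r0=0x5f
[10] flags=0010 HI?T → r3=0x2d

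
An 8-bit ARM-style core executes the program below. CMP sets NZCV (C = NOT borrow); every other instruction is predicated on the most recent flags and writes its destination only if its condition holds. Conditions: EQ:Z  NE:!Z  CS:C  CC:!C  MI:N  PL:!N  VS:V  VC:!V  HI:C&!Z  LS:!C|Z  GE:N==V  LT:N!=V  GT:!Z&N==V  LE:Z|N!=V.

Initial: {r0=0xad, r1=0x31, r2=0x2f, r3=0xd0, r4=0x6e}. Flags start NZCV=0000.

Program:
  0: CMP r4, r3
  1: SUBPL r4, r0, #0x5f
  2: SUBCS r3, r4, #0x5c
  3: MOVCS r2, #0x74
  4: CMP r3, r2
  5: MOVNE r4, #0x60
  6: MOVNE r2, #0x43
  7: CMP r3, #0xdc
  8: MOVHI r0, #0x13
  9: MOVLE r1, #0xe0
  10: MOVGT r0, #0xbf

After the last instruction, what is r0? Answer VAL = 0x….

[0] flags=1001 → (cmp)
[1] flags=1001 PL?F → skip
[2] flags=1001 CS?F → skip
[3] flags=1001 CS?F → skip
[4] flags=1010 → (cmp)
[5] flags=1010 NE?T → r4=0x60
[6] flags=1010 NE?T → r2=0x43
[7] flags=1000 → (cmp)
[8] flags=1000 HI?F → skip
[9] flags=1000 LE?T → r1=0xe0
[10] flags=1000 GT?F → skip

VAL = 0xad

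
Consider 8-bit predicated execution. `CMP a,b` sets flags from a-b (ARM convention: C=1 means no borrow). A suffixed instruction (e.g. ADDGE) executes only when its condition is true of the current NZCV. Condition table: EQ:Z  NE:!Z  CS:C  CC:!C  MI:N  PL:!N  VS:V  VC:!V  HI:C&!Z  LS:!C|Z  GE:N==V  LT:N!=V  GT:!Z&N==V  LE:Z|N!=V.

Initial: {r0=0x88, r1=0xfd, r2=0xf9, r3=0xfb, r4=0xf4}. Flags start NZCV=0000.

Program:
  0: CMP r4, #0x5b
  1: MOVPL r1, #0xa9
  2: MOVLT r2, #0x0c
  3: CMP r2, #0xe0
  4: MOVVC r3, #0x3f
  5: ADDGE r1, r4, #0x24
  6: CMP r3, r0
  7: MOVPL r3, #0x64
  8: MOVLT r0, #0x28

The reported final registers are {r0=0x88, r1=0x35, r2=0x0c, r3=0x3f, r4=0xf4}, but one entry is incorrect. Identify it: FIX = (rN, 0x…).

0: ✓ CMP  NZCV=1010
1: · MOVPL
2: ✓ MOVLT  r2←0x0c
3: ✓ CMP  NZCV=0000
4: ✓ MOVVC  r3←0x3f
5: ✓ ADDGE  r1←0x18
6: ✓ CMP  NZCV=1001
7: · MOVPL
8: · MOVLT

FIX = (r1, 0x18)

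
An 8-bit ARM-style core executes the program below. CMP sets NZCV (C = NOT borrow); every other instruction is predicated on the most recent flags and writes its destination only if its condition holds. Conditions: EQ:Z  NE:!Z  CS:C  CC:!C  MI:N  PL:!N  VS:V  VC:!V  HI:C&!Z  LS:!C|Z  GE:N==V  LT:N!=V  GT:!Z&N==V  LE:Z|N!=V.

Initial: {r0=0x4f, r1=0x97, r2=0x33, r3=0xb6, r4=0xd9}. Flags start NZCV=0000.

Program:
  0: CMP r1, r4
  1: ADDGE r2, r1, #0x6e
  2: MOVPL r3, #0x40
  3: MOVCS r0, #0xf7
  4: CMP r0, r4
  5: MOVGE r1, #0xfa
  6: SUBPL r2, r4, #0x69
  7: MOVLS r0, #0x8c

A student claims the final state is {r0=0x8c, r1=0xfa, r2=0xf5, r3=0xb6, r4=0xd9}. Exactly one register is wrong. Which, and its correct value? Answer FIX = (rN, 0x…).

0: ✓ CMP  NZCV=1000
1: · ADDGE
2: · MOVPL
3: · MOVCS
4: ✓ CMP  NZCV=0000
5: ✓ MOVGE  r1←0xfa
6: ✓ SUBPL  r2←0x70
7: ✓ MOVLS  r0←0x8c

FIX = (r2, 0x70)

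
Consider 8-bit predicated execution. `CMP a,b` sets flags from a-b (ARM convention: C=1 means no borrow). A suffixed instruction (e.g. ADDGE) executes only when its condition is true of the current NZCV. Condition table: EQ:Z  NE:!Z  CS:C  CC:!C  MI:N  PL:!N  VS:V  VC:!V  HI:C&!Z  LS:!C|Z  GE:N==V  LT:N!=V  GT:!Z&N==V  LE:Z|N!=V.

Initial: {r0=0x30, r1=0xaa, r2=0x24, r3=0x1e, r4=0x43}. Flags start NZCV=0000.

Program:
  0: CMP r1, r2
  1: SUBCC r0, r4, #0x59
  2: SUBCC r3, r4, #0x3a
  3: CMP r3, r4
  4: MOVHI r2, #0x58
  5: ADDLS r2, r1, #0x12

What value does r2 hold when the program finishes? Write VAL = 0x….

VAL = 0xbc

[0] flags=1010 → (cmp)
[1] flags=1010 CC?F → skip
[2] flags=1010 CC?F → skip
[3] flags=1000 → (cmp)
[4] flags=1000 HI?F → skip
[5] flags=1000 LS?T → r2=0xbc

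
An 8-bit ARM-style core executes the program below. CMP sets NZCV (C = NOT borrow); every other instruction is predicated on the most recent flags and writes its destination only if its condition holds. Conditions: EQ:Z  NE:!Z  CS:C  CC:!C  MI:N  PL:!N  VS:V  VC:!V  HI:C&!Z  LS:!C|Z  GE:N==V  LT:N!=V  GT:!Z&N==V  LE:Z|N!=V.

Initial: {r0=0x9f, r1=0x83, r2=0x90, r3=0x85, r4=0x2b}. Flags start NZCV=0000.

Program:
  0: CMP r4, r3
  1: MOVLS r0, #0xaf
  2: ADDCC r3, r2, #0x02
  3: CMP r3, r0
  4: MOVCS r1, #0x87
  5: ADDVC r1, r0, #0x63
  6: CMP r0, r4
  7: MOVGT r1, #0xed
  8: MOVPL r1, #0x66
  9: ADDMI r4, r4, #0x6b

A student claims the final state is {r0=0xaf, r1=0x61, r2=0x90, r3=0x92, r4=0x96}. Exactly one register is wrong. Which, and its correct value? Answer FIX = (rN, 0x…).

0: ✓ CMP  NZCV=1001
1: ✓ MOVLS  r0←0xaf
2: ✓ ADDCC  r3←0x92
3: ✓ CMP  NZCV=1000
4: · MOVCS
5: ✓ ADDVC  r1←0x12
6: ✓ CMP  NZCV=1010
7: · MOVGT
8: · MOVPL
9: ✓ ADDMI  r4←0x96

FIX = (r1, 0x12)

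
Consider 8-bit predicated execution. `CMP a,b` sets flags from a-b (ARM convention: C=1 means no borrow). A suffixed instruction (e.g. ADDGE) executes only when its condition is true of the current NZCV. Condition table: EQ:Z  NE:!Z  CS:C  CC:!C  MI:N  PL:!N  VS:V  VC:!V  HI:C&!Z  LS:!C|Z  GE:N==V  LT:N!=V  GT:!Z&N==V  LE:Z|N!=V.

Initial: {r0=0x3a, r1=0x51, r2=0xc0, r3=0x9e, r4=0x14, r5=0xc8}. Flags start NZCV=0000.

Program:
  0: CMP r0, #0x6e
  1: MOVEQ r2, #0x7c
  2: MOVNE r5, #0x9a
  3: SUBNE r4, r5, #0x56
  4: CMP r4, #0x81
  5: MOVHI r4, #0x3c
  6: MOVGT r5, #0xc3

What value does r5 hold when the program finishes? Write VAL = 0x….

VAL = 0xc3

0: ✓ CMP  NZCV=1000
1: · MOVEQ
2: ✓ MOVNE  r5←0x9a
3: ✓ SUBNE  r4←0x44
4: ✓ CMP  NZCV=1001
5: · MOVHI
6: ✓ MOVGT  r5←0xc3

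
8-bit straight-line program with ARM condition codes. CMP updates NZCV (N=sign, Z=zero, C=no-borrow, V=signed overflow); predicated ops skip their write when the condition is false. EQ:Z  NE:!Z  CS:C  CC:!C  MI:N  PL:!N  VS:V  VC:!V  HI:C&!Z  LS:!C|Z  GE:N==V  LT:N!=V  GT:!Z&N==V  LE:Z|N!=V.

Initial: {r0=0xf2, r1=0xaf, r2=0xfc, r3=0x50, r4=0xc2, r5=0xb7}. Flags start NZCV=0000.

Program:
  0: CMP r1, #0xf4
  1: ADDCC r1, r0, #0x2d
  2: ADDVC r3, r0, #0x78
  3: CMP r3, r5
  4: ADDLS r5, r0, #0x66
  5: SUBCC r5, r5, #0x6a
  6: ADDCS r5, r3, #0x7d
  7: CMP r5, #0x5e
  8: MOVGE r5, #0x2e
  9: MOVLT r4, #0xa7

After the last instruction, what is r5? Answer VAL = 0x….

0: ✓ CMP  NZCV=1000
1: ✓ ADDCC  r1←0x1f
2: ✓ ADDVC  r3←0x6a
3: ✓ CMP  NZCV=1001
4: ✓ ADDLS  r5←0x58
5: ✓ SUBCC  r5←0xee
6: · ADDCS
7: ✓ CMP  NZCV=1010
8: · MOVGE
9: ✓ MOVLT  r4←0xa7

VAL = 0xee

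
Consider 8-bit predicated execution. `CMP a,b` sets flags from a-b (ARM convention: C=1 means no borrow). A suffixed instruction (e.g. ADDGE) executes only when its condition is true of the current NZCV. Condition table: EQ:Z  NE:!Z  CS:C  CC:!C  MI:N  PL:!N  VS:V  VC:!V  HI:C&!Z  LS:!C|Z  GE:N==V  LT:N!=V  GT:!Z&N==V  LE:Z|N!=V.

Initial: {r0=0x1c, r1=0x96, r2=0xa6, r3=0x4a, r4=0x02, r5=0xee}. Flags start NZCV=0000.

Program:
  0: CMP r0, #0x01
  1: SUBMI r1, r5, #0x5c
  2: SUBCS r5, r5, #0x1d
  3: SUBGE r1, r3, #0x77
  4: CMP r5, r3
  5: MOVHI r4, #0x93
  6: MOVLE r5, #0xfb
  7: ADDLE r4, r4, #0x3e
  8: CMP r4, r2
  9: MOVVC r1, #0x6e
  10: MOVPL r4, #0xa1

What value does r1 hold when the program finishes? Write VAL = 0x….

0: ✓ CMP  NZCV=0010
1: · SUBMI
2: ✓ SUBCS  r5←0xd1
3: ✓ SUBGE  r1←0xd3
4: ✓ CMP  NZCV=1010
5: ✓ MOVHI  r4←0x93
6: ✓ MOVLE  r5←0xfb
7: ✓ ADDLE  r4←0xd1
8: ✓ CMP  NZCV=0010
9: ✓ MOVVC  r1←0x6e
10: ✓ MOVPL  r4←0xa1

VAL = 0x6e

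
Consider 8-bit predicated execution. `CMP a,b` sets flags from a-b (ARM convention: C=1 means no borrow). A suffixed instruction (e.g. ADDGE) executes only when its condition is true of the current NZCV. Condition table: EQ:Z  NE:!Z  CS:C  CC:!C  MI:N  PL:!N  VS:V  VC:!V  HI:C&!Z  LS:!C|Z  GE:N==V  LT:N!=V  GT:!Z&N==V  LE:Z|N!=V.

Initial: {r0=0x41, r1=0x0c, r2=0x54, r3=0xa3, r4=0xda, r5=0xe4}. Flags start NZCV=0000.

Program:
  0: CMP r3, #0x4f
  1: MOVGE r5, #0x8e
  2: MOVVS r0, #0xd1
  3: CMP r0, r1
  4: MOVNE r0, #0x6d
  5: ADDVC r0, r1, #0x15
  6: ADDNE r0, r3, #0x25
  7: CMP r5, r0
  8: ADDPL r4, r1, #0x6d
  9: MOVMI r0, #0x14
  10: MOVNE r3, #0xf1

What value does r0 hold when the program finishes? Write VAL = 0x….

[0] flags=0011 → (cmp)
[1] flags=0011 GE?F → skip
[2] flags=0011 VS?T → r0=0xd1
[3] flags=1010 → (cmp)
[4] flags=1010 NE?T → r0=0x6d
[5] flags=1010 VC?T → r0=0x21
[6] flags=1010 NE?T → r0=0xc8
[7] flags=0010 → (cmp)
[8] flags=0010 PL?T → r4=0x79
[9] flags=0010 MI?F → skip
[10] flags=0010 NE?T → r3=0xf1

VAL = 0xc8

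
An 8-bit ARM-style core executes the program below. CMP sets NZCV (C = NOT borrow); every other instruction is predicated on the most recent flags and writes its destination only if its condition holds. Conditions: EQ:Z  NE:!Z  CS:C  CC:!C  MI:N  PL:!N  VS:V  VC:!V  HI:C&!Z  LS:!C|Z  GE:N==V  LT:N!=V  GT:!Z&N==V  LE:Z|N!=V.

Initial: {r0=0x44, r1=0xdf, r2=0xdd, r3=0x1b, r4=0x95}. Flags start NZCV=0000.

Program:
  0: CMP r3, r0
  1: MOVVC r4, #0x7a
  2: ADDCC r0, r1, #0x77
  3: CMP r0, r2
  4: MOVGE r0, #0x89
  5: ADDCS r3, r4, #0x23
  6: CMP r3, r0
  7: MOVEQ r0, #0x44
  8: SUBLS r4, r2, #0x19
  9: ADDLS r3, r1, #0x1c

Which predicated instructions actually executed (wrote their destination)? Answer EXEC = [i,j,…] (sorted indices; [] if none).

EXEC = [1,2,4,8,9]

[0] flags=1000 → (cmp)
[1] flags=1000 VC?T → r4=0x7a
[2] flags=1000 CC?T → r0=0x56
[3] flags=0000 → (cmp)
[4] flags=0000 GE?T → r0=0x89
[5] flags=0000 CS?F → skip
[6] flags=1001 → (cmp)
[7] flags=1001 EQ?F → skip
[8] flags=1001 LS?T → r4=0xc4
[9] flags=1001 LS?T → r3=0xfb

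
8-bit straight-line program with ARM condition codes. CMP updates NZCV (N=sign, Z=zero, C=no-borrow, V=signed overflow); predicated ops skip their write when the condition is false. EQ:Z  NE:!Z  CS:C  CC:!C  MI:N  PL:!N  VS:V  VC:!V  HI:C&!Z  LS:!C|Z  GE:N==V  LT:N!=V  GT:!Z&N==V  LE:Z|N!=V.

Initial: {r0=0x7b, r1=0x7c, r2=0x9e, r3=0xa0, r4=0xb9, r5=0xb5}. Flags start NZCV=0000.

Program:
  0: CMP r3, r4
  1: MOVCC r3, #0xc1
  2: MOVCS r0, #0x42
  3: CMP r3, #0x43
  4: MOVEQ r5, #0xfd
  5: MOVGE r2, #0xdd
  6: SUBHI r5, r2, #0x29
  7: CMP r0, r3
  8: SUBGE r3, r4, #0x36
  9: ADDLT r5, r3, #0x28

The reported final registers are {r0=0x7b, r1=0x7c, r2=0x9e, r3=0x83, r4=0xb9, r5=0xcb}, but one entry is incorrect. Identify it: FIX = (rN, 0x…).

FIX = (r5, 0x75)

0: ✓ CMP  NZCV=1000
1: ✓ MOVCC  r3←0xc1
2: · MOVCS
3: ✓ CMP  NZCV=0011
4: · MOVEQ
5: · MOVGE
6: ✓ SUBHI  r5←0x75
7: ✓ CMP  NZCV=1001
8: ✓ SUBGE  r3←0x83
9: · ADDLT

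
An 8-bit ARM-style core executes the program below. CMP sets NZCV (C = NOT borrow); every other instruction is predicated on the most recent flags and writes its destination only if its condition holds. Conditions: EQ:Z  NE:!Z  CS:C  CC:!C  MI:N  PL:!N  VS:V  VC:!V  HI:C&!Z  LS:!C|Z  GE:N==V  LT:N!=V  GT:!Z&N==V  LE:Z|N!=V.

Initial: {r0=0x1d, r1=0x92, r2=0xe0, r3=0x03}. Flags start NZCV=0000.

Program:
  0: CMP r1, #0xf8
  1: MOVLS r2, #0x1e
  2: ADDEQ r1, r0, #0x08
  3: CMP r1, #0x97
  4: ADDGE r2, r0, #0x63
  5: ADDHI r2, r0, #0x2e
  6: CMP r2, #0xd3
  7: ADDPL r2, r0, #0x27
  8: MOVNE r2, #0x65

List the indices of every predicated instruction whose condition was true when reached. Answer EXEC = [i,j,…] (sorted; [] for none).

EXEC = [1,7,8]

[0] flags=1000 → (cmp)
[1] flags=1000 LS?T → r2=0x1e
[2] flags=1000 EQ?F → skip
[3] flags=1000 → (cmp)
[4] flags=1000 GE?F → skip
[5] flags=1000 HI?F → skip
[6] flags=0000 → (cmp)
[7] flags=0000 PL?T → r2=0x44
[8] flags=0000 NE?T → r2=0x65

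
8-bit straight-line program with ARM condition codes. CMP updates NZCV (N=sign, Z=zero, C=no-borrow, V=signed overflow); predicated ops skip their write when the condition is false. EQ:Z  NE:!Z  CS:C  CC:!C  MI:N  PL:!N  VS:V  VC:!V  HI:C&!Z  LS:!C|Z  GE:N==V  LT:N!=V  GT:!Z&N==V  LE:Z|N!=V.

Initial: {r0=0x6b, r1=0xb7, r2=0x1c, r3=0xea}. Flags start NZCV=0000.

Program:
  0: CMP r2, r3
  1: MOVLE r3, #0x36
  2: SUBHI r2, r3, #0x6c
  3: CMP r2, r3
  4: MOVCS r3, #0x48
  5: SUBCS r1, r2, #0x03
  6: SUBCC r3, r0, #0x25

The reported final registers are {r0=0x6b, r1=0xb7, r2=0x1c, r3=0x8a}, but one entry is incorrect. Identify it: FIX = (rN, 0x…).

FIX = (r3, 0x46)

[0] flags=0000 → (cmp)
[1] flags=0000 LE?F → skip
[2] flags=0000 HI?F → skip
[3] flags=0000 → (cmp)
[4] flags=0000 CS?F → skip
[5] flags=0000 CS?F → skip
[6] flags=0000 CC?T → r3=0x46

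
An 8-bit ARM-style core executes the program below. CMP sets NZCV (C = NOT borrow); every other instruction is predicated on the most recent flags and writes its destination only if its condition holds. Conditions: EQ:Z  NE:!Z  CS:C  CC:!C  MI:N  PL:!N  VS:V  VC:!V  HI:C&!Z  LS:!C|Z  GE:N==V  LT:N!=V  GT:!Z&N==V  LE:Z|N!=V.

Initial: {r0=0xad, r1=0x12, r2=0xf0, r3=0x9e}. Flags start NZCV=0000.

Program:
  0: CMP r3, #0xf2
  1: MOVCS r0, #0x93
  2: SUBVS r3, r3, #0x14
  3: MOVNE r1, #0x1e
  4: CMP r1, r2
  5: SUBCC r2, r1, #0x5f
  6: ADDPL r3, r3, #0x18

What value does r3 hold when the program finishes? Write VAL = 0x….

VAL = 0xb6

[0] flags=1000 → (cmp)
[1] flags=1000 CS?F → skip
[2] flags=1000 VS?F → skip
[3] flags=1000 NE?T → r1=0x1e
[4] flags=0000 → (cmp)
[5] flags=0000 CC?T → r2=0xbf
[6] flags=0000 PL?T → r3=0xb6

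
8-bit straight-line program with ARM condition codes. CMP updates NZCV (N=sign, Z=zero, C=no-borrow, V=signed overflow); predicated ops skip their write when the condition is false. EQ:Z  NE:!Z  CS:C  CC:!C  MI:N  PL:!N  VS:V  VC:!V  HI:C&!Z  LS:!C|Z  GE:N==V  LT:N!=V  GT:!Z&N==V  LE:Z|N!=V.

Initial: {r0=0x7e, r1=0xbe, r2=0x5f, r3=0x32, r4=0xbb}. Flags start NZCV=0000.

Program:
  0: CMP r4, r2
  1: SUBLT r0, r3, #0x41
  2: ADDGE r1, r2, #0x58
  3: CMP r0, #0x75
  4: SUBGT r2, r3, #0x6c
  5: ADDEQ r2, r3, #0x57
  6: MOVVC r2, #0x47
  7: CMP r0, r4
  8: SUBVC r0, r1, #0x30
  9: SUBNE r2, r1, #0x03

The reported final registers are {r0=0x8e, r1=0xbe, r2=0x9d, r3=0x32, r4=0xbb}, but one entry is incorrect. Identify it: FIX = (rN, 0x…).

0: ✓ CMP  NZCV=0011
1: ✓ SUBLT  r0←0xf1
2: · ADDGE
3: ✓ CMP  NZCV=0011
4: · SUBGT
5: · ADDEQ
6: · MOVVC
7: ✓ CMP  NZCV=0010
8: ✓ SUBVC  r0←0x8e
9: ✓ SUBNE  r2←0xbb

FIX = (r2, 0xbb)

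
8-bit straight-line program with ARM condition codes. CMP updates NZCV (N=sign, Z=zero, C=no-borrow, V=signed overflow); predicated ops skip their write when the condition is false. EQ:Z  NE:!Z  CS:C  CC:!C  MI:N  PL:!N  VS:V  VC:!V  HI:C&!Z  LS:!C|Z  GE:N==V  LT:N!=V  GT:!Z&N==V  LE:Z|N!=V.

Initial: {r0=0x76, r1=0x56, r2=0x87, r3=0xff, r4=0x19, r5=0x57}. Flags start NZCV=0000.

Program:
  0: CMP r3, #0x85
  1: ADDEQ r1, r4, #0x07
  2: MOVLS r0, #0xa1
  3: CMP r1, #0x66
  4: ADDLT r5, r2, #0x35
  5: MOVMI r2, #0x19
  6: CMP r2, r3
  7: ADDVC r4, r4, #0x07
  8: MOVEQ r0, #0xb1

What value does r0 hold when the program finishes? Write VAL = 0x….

[0] flags=0010 → (cmp)
[1] flags=0010 EQ?F → skip
[2] flags=0010 LS?F → skip
[3] flags=1000 → (cmp)
[4] flags=1000 LT?T → r5=0xbc
[5] flags=1000 MI?T → r2=0x19
[6] flags=0000 → (cmp)
[7] flags=0000 VC?T → r4=0x20
[8] flags=0000 EQ?F → skip

VAL = 0x76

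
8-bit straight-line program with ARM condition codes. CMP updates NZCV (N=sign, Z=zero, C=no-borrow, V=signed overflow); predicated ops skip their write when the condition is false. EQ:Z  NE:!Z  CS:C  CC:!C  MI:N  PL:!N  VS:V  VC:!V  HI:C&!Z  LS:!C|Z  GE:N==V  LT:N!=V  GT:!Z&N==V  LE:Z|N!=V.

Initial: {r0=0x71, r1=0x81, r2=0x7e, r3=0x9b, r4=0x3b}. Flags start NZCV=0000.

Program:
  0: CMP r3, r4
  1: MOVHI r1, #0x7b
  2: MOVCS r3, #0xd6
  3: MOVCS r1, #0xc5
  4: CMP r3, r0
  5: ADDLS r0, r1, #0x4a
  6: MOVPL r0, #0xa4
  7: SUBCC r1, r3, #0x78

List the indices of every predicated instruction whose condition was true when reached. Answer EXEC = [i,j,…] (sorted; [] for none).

EXEC = [1,2,3,6]

0: ✓ CMP  NZCV=0011
1: ✓ MOVHI  r1←0x7b
2: ✓ MOVCS  r3←0xd6
3: ✓ MOVCS  r1←0xc5
4: ✓ CMP  NZCV=0011
5: · ADDLS
6: ✓ MOVPL  r0←0xa4
7: · SUBCC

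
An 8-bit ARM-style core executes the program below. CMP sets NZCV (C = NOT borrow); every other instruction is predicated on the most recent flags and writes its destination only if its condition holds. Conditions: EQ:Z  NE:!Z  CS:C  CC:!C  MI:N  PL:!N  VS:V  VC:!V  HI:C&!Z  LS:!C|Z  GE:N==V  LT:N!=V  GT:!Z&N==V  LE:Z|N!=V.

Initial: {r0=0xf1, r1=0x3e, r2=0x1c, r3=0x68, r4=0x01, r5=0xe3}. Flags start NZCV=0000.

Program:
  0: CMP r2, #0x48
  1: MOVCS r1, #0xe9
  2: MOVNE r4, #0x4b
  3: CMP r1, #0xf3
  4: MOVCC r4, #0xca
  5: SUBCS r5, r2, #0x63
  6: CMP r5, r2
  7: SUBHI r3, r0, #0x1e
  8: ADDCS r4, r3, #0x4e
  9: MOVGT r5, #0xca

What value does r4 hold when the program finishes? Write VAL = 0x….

VAL = 0x21

0: ✓ CMP  NZCV=1000
1: · MOVCS
2: ✓ MOVNE  r4←0x4b
3: ✓ CMP  NZCV=0000
4: ✓ MOVCC  r4←0xca
5: · SUBCS
6: ✓ CMP  NZCV=1010
7: ✓ SUBHI  r3←0xd3
8: ✓ ADDCS  r4←0x21
9: · MOVGT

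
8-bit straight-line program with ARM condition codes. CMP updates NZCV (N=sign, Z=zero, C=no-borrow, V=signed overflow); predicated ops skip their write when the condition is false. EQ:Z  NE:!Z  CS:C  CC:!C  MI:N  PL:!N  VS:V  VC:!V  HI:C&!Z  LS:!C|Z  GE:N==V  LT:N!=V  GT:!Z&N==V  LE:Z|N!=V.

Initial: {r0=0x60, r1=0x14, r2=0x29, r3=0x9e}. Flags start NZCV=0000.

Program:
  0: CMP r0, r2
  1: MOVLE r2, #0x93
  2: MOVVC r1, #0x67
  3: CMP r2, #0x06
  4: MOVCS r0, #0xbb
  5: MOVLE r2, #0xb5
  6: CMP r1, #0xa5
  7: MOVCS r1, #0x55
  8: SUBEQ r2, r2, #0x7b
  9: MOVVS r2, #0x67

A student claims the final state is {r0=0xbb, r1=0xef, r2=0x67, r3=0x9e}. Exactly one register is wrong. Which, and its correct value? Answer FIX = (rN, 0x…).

[0] flags=0010 → (cmp)
[1] flags=0010 LE?F → skip
[2] flags=0010 VC?T → r1=0x67
[3] flags=0010 → (cmp)
[4] flags=0010 CS?T → r0=0xbb
[5] flags=0010 LE?F → skip
[6] flags=1001 → (cmp)
[7] flags=1001 CS?F → skip
[8] flags=1001 EQ?F → skip
[9] flags=1001 VS?T → r2=0x67

FIX = (r1, 0x67)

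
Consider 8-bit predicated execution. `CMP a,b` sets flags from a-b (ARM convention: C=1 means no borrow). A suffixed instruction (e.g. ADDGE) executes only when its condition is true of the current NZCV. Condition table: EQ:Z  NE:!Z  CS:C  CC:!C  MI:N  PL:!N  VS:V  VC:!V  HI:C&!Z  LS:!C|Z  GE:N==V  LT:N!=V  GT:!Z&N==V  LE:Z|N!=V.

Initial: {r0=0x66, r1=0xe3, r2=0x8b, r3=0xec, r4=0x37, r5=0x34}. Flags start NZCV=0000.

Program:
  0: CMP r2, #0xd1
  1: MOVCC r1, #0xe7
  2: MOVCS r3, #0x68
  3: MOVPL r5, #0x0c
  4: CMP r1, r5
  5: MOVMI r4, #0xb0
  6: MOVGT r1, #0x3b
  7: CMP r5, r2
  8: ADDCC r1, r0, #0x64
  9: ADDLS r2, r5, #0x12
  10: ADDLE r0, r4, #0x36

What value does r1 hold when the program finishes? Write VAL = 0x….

[0] flags=1000 → (cmp)
[1] flags=1000 CC?T → r1=0xe7
[2] flags=1000 CS?F → skip
[3] flags=1000 PL?F → skip
[4] flags=1010 → (cmp)
[5] flags=1010 MI?T → r4=0xb0
[6] flags=1010 GT?F → skip
[7] flags=1001 → (cmp)
[8] flags=1001 CC?T → r1=0xca
[9] flags=1001 LS?T → r2=0x46
[10] flags=1001 LE?F → skip

VAL = 0xca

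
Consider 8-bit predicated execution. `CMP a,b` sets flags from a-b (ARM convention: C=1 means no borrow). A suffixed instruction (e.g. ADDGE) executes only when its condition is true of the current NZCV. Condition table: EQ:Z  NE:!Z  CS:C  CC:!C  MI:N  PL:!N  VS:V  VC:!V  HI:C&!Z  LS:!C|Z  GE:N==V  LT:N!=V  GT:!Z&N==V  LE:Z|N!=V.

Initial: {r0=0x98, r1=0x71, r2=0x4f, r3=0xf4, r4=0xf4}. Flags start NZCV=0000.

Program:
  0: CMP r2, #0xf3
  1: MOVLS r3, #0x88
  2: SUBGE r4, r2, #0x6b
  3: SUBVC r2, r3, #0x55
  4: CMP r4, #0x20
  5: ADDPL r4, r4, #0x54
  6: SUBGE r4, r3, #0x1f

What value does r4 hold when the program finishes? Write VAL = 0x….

VAL = 0xe4

0: ✓ CMP  NZCV=0000
1: ✓ MOVLS  r3←0x88
2: ✓ SUBGE  r4←0xe4
3: ✓ SUBVC  r2←0x33
4: ✓ CMP  NZCV=1010
5: · ADDPL
6: · SUBGE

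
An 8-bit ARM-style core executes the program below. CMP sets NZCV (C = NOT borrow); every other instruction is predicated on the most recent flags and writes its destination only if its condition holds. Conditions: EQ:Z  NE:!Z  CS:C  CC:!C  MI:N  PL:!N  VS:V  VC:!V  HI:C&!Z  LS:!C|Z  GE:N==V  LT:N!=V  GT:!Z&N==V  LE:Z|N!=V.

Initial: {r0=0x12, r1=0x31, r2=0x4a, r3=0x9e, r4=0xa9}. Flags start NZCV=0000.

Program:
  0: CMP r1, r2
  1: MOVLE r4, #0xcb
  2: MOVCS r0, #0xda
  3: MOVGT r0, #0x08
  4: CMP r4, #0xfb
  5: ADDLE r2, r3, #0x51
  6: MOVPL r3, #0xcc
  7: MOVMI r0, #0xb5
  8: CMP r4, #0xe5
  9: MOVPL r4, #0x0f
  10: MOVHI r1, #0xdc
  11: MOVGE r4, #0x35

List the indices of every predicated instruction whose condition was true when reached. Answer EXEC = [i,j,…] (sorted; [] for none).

[0] flags=1000 → (cmp)
[1] flags=1000 LE?T → r4=0xcb
[2] flags=1000 CS?F → skip
[3] flags=1000 GT?F → skip
[4] flags=1000 → (cmp)
[5] flags=1000 LE?T → r2=0xef
[6] flags=1000 PL?F → skip
[7] flags=1000 MI?T → r0=0xb5
[8] flags=1000 → (cmp)
[9] flags=1000 PL?F → skip
[10] flags=1000 HI?F → skip
[11] flags=1000 GE?F → skip

EXEC = [1,5,7]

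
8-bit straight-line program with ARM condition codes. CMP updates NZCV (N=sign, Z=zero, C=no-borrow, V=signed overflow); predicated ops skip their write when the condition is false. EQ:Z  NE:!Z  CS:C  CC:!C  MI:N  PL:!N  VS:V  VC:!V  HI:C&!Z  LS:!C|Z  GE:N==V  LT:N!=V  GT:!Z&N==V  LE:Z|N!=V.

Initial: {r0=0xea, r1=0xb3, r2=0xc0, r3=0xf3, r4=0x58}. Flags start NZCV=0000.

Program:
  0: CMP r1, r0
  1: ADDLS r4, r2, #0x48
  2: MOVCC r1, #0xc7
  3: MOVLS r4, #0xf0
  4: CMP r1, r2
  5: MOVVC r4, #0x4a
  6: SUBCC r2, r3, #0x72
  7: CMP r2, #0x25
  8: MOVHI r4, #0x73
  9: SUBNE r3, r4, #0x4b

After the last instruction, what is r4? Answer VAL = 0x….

[0] flags=1000 → (cmp)
[1] flags=1000 LS?T → r4=0x08
[2] flags=1000 CC?T → r1=0xc7
[3] flags=1000 LS?T → r4=0xf0
[4] flags=0010 → (cmp)
[5] flags=0010 VC?T → r4=0x4a
[6] flags=0010 CC?F → skip
[7] flags=1010 → (cmp)
[8] flags=1010 HI?T → r4=0x73
[9] flags=1010 NE?T → r3=0x28

VAL = 0x73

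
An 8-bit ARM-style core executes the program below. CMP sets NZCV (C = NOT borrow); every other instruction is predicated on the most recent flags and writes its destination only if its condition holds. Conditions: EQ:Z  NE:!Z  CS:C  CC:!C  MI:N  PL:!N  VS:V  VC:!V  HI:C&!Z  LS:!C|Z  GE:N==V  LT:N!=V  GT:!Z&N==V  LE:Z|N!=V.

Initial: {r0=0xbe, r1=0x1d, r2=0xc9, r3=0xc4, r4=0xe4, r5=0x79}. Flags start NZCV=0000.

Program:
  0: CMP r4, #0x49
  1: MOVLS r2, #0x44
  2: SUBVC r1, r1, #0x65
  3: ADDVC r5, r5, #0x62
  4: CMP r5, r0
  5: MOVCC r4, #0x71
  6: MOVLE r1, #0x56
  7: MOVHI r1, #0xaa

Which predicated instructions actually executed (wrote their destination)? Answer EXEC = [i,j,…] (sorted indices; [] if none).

0: ✓ CMP  NZCV=1010
1: · MOVLS
2: ✓ SUBVC  r1←0xb8
3: ✓ ADDVC  r5←0xdb
4: ✓ CMP  NZCV=0010
5: · MOVCC
6: · MOVLE
7: ✓ MOVHI  r1←0xaa

EXEC = [2,3,7]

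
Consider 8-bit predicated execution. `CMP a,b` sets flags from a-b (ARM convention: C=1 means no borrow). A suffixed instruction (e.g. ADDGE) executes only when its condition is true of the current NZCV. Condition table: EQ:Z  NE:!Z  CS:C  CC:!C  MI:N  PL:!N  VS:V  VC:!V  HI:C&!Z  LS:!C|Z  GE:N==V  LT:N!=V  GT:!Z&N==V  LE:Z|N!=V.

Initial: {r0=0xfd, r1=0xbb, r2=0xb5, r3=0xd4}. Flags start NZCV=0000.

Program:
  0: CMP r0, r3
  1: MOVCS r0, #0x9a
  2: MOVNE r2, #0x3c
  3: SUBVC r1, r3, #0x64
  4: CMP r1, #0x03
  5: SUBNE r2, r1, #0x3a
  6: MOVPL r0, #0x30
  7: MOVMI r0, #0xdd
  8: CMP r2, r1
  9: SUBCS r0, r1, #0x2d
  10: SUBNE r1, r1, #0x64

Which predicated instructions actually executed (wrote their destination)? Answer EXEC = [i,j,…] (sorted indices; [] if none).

EXEC = [1,2,3,5,6,10]

[0] flags=0010 → (cmp)
[1] flags=0010 CS?T → r0=0x9a
[2] flags=0010 NE?T → r2=0x3c
[3] flags=0010 VC?T → r1=0x70
[4] flags=0010 → (cmp)
[5] flags=0010 NE?T → r2=0x36
[6] flags=0010 PL?T → r0=0x30
[7] flags=0010 MI?F → skip
[8] flags=1000 → (cmp)
[9] flags=1000 CS?F → skip
[10] flags=1000 NE?T → r1=0x0c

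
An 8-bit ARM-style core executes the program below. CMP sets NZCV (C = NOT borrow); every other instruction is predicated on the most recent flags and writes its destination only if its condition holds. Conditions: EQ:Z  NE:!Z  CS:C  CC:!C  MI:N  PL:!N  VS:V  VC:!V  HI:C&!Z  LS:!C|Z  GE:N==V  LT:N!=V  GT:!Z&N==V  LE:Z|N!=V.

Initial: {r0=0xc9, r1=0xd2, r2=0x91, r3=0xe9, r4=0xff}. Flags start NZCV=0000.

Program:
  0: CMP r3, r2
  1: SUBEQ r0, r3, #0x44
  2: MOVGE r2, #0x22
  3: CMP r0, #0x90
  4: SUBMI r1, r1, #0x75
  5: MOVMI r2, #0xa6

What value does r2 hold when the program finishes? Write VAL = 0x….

0: ✓ CMP  NZCV=0010
1: · SUBEQ
2: ✓ MOVGE  r2←0x22
3: ✓ CMP  NZCV=0010
4: · SUBMI
5: · MOVMI

VAL = 0x22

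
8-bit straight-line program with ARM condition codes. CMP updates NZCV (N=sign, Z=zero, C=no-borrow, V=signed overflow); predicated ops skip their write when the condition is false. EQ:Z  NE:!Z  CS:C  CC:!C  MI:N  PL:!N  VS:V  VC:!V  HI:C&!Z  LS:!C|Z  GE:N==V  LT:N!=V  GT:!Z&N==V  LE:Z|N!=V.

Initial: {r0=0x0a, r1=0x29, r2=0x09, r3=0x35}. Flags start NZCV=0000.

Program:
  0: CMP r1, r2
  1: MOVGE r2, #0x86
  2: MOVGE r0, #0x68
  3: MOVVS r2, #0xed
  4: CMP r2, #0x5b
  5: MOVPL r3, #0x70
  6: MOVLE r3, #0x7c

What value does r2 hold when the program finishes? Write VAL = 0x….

VAL = 0x86

[0] flags=0010 → (cmp)
[1] flags=0010 GE?T → r2=0x86
[2] flags=0010 GE?T → r0=0x68
[3] flags=0010 VS?F → skip
[4] flags=0011 → (cmp)
[5] flags=0011 PL?T → r3=0x70
[6] flags=0011 LE?T → r3=0x7c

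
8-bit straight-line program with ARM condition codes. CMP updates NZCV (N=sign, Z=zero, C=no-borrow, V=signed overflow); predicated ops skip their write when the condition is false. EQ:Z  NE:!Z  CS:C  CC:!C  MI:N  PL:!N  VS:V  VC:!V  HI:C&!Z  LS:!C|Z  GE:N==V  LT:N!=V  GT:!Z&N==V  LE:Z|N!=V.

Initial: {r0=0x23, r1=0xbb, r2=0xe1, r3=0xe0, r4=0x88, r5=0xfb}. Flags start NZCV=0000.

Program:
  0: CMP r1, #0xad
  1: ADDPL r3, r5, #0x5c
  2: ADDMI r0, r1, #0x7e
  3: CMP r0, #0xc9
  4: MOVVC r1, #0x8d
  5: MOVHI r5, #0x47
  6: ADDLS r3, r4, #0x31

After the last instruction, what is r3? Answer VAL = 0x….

0: ✓ CMP  NZCV=0010
1: ✓ ADDPL  r3←0x57
2: · ADDMI
3: ✓ CMP  NZCV=0000
4: ✓ MOVVC  r1←0x8d
5: · MOVHI
6: ✓ ADDLS  r3←0xb9

VAL = 0xb9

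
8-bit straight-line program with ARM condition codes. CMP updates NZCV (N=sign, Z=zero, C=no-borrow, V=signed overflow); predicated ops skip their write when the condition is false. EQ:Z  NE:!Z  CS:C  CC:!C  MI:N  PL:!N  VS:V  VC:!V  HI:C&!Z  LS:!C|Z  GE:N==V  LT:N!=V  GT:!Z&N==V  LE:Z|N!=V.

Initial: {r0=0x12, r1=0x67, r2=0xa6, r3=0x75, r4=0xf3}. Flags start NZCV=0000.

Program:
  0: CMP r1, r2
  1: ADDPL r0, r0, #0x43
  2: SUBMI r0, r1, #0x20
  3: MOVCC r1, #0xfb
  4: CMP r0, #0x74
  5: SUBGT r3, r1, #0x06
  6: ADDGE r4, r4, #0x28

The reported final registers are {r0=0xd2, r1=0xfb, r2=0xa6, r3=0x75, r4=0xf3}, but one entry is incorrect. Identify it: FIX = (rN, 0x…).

[0] flags=1001 → (cmp)
[1] flags=1001 PL?F → skip
[2] flags=1001 MI?T → r0=0x47
[3] flags=1001 CC?T → r1=0xfb
[4] flags=1000 → (cmp)
[5] flags=1000 GT?F → skip
[6] flags=1000 GE?F → skip

FIX = (r0, 0x47)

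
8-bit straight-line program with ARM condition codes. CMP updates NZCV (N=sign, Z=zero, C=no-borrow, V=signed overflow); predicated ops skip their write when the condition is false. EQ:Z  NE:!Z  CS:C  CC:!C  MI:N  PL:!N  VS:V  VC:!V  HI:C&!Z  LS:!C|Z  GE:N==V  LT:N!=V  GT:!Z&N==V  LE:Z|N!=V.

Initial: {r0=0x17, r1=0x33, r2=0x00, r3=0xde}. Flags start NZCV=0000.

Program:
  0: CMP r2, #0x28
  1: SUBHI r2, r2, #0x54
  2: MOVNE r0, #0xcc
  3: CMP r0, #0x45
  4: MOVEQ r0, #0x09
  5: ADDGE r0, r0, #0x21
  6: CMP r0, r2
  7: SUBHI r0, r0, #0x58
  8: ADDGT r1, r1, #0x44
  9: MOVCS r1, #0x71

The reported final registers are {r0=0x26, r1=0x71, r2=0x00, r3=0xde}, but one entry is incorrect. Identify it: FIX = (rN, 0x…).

FIX = (r0, 0x74)

[0] flags=1000 → (cmp)
[1] flags=1000 HI?F → skip
[2] flags=1000 NE?T → r0=0xcc
[3] flags=1010 → (cmp)
[4] flags=1010 EQ?F → skip
[5] flags=1010 GE?F → skip
[6] flags=1010 → (cmp)
[7] flags=1010 HI?T → r0=0x74
[8] flags=1010 GT?F → skip
[9] flags=1010 CS?T → r1=0x71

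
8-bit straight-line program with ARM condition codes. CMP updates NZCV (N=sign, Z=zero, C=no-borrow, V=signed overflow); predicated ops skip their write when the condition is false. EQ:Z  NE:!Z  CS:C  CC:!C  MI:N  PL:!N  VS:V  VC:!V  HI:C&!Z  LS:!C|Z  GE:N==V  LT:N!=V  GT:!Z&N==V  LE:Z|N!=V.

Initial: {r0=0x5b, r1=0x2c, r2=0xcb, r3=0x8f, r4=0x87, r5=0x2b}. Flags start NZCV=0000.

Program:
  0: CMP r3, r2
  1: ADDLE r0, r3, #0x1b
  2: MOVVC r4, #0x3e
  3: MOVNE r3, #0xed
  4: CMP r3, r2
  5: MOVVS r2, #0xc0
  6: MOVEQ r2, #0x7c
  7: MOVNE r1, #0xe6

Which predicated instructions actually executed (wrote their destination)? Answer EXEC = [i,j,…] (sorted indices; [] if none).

[0] flags=1000 → (cmp)
[1] flags=1000 LE?T → r0=0xaa
[2] flags=1000 VC?T → r4=0x3e
[3] flags=1000 NE?T → r3=0xed
[4] flags=0010 → (cmp)
[5] flags=0010 VS?F → skip
[6] flags=0010 EQ?F → skip
[7] flags=0010 NE?T → r1=0xe6

EXEC = [1,2,3,7]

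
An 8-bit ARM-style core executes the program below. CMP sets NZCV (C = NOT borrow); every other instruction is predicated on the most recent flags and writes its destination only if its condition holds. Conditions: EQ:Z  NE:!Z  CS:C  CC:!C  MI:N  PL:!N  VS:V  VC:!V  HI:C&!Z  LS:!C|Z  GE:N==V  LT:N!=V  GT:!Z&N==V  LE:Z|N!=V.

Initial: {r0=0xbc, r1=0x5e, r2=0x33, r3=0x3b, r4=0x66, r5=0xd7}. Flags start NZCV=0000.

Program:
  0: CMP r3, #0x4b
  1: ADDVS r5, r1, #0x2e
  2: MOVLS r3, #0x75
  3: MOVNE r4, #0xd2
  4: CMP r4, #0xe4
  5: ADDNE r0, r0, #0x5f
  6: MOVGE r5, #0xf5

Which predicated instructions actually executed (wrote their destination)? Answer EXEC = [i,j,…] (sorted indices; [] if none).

EXEC = [2,3,5]

[0] flags=1000 → (cmp)
[1] flags=1000 VS?F → skip
[2] flags=1000 LS?T → r3=0x75
[3] flags=1000 NE?T → r4=0xd2
[4] flags=1000 → (cmp)
[5] flags=1000 NE?T → r0=0x1b
[6] flags=1000 GE?F → skip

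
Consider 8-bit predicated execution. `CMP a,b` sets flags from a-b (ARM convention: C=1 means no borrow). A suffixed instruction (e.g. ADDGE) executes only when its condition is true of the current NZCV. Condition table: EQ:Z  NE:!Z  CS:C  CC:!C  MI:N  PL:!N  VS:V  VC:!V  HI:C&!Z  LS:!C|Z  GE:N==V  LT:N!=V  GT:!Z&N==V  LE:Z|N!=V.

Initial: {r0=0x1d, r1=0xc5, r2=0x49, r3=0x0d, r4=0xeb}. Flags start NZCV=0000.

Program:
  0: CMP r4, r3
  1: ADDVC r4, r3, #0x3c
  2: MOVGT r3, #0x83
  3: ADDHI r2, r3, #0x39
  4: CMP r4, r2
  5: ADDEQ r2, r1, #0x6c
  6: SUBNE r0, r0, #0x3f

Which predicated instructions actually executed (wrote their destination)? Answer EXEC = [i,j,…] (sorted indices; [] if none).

EXEC = [1,3,6]

0: ✓ CMP  NZCV=1010
1: ✓ ADDVC  r4←0x49
2: · MOVGT
3: ✓ ADDHI  r2←0x46
4: ✓ CMP  NZCV=0010
5: · ADDEQ
6: ✓ SUBNE  r0←0xde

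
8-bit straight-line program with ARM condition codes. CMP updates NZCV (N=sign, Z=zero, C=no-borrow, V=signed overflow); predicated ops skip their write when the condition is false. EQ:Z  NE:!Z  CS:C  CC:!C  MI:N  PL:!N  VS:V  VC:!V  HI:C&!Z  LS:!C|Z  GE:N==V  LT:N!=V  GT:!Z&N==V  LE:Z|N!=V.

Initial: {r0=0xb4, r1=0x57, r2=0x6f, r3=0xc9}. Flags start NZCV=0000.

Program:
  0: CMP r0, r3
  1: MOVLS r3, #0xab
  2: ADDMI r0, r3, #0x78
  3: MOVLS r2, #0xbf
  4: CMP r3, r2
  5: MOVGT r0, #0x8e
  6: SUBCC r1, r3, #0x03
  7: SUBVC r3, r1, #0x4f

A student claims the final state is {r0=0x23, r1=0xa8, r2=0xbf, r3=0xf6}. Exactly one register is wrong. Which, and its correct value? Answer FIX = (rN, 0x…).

[0] flags=1000 → (cmp)
[1] flags=1000 LS?T → r3=0xab
[2] flags=1000 MI?T → r0=0x23
[3] flags=1000 LS?T → r2=0xbf
[4] flags=1000 → (cmp)
[5] flags=1000 GT?F → skip
[6] flags=1000 CC?T → r1=0xa8
[7] flags=1000 VC?T → r3=0x59

FIX = (r3, 0x59)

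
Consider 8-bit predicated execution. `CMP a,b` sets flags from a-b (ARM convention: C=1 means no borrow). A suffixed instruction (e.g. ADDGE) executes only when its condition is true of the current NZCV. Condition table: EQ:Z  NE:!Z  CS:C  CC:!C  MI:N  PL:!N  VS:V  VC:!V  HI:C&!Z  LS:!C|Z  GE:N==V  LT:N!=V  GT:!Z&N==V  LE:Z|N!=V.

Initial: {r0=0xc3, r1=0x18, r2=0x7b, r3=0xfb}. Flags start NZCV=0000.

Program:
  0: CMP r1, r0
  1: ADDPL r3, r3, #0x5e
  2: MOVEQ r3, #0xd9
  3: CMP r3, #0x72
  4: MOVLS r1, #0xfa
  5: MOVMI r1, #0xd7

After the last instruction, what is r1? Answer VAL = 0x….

[0] flags=0000 → (cmp)
[1] flags=0000 PL?T → r3=0x59
[2] flags=0000 EQ?F → skip
[3] flags=1000 → (cmp)
[4] flags=1000 LS?T → r1=0xfa
[5] flags=1000 MI?T → r1=0xd7

VAL = 0xd7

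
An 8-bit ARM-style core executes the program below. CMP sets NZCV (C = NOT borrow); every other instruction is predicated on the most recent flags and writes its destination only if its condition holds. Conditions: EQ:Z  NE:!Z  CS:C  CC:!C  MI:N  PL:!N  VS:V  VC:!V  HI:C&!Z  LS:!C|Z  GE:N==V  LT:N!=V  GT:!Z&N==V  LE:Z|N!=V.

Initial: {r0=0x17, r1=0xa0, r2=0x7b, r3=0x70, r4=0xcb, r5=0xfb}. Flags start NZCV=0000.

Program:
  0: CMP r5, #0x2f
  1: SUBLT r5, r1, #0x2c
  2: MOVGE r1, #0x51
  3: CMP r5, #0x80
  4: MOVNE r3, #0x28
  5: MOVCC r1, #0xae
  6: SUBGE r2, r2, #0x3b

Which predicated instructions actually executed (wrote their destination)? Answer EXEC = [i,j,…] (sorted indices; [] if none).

EXEC = [1,4,5,6]

0: ✓ CMP  NZCV=1010
1: ✓ SUBLT  r5←0x74
2: · MOVGE
3: ✓ CMP  NZCV=1001
4: ✓ MOVNE  r3←0x28
5: ✓ MOVCC  r1←0xae
6: ✓ SUBGE  r2←0x40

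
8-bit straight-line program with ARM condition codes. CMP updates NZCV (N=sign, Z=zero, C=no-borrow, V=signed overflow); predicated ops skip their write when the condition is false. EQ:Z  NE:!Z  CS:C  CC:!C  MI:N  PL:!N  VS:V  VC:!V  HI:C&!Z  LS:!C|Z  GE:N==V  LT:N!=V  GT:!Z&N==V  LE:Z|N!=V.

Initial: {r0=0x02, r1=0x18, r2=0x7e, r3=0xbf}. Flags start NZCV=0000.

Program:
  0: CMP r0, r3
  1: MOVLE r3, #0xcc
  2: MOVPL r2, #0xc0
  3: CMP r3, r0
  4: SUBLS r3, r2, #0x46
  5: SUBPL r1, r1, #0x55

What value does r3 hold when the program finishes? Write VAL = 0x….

VAL = 0xbf

[0] flags=0000 → (cmp)
[1] flags=0000 LE?F → skip
[2] flags=0000 PL?T → r2=0xc0
[3] flags=1010 → (cmp)
[4] flags=1010 LS?F → skip
[5] flags=1010 PL?F → skip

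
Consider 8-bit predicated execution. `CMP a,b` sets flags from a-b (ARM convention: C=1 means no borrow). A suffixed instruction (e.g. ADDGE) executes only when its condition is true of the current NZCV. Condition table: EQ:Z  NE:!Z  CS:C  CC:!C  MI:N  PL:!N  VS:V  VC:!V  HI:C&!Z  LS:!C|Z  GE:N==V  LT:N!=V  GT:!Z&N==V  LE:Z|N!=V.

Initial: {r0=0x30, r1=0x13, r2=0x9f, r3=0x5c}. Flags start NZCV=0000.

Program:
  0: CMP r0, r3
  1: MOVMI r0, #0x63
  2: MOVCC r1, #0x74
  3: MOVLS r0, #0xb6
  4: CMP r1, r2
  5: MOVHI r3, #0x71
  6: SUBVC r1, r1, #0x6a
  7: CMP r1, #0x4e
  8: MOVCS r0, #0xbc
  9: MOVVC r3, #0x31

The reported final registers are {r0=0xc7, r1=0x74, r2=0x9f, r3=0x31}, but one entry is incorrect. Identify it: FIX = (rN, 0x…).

FIX = (r0, 0xbc)

[0] flags=1000 → (cmp)
[1] flags=1000 MI?T → r0=0x63
[2] flags=1000 CC?T → r1=0x74
[3] flags=1000 LS?T → r0=0xb6
[4] flags=1001 → (cmp)
[5] flags=1001 HI?F → skip
[6] flags=1001 VC?F → skip
[7] flags=0010 → (cmp)
[8] flags=0010 CS?T → r0=0xbc
[9] flags=0010 VC?T → r3=0x31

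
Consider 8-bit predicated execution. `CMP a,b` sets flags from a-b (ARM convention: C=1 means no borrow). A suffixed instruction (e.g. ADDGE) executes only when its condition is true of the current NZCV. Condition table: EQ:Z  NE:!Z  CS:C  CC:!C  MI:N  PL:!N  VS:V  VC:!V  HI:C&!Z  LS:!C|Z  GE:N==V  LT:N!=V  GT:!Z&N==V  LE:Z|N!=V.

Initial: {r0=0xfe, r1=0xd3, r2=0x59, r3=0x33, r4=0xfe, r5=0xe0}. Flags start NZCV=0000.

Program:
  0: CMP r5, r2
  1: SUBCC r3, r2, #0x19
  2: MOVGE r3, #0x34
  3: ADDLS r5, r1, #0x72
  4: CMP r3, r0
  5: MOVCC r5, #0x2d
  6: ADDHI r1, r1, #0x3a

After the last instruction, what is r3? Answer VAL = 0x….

VAL = 0x33

[0] flags=1010 → (cmp)
[1] flags=1010 CC?F → skip
[2] flags=1010 GE?F → skip
[3] flags=1010 LS?F → skip
[4] flags=0000 → (cmp)
[5] flags=0000 CC?T → r5=0x2d
[6] flags=0000 HI?F → skip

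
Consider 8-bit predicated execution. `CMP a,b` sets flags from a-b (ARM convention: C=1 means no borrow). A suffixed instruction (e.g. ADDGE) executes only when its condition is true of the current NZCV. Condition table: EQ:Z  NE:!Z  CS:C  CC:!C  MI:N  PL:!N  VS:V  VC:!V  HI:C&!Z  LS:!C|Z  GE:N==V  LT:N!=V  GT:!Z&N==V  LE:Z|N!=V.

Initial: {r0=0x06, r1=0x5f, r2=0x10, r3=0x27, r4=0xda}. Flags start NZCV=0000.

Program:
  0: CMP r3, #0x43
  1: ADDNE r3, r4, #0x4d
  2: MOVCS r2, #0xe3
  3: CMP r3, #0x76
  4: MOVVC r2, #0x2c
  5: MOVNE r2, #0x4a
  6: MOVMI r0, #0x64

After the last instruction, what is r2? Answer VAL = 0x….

VAL = 0x4a

0: ✓ CMP  NZCV=1000
1: ✓ ADDNE  r3←0x27
2: · MOVCS
3: ✓ CMP  NZCV=1000
4: ✓ MOVVC  r2←0x2c
5: ✓ MOVNE  r2←0x4a
6: ✓ MOVMI  r0←0x64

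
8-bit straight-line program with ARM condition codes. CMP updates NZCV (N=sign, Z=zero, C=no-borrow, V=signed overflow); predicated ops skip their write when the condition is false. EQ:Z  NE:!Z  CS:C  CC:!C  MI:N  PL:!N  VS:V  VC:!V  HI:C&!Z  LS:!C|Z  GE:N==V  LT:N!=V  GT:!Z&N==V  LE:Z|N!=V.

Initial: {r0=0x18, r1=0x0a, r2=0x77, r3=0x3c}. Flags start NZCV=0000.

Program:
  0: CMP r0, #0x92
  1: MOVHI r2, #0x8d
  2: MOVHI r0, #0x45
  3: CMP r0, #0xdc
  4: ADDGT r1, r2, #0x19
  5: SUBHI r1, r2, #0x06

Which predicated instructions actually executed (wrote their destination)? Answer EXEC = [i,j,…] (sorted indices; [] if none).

EXEC = [4]

[0] flags=1001 → (cmp)
[1] flags=1001 HI?F → skip
[2] flags=1001 HI?F → skip
[3] flags=0000 → (cmp)
[4] flags=0000 GT?T → r1=0x90
[5] flags=0000 HI?F → skip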